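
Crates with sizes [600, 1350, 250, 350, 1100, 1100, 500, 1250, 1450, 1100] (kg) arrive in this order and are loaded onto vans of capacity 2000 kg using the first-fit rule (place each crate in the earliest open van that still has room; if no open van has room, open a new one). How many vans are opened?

  600 → van 1 (new)  [load 600/2000]
  1350 → van 1  [load 1950/2000]
  250 → van 2 (new)  [load 250/2000]
  350 → van 2  [load 600/2000]
  1100 → van 2  [load 1700/2000]
  1100 → van 3 (new)  [load 1100/2000]
  500 → van 3  [load 1600/2000]
  1250 → van 4 (new)  [load 1250/2000]
  1450 → van 5 (new)  [load 1450/2000]
  1100 → van 6 (new)  [load 1100/2000]
6 vans opened.

6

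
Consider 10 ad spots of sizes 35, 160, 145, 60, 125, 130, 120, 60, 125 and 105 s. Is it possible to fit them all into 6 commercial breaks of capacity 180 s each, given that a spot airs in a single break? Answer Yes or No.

No

Total = 1065 s; ⌈1065/180⌉ = 6.
7 ad spots each exceed half the capacity and cannot share a break, forcing at least 7 commercial breaks.
At least 7 commercial breaks are required, but only 6 are allowed.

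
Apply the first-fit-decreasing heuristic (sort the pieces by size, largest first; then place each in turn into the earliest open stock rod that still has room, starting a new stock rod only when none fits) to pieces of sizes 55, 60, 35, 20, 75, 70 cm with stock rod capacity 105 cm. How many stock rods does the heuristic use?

Sorted descending: 75, 70, 60, 55, 35, 20.
  75 → stock rod 1 (new)  [load 75/105]
  70 → stock rod 2 (new)  [load 70/105]
  60 → stock rod 3 (new)  [load 60/105]
  55 → stock rod 4 (new)  [load 55/105]
  35 → stock rod 2  [load 105/105]
  20 → stock rod 1  [load 95/105]
4 stock rods opened.

4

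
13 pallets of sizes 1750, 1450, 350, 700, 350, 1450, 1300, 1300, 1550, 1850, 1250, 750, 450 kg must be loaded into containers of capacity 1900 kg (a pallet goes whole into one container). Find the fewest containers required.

9

Total = 1850 + 1750 + 1550 + 1450 + 1450 + 1300 + 1300 + 1250 + 750 + 700 + 450 + 350 + 350 = 14500 kg.
Lower bound: ⌈14500/1900⌉ = 8 containers.
A packing using 9 containers:
  container 1: 1850 = 1850
  container 2: 1750 = 1750
  container 3: 1550 + 350 = 1900
  container 4: 1450 + 450 = 1900
  container 5: 1450 + 350 = 1800
  container 6: 1300 = 1300
  container 7: 1300 = 1300
  container 8: 1250 = 1250
  container 9: 750 + 700 = 1450
No arrangement into 8 containers stays within capacity, so 9 is optimal.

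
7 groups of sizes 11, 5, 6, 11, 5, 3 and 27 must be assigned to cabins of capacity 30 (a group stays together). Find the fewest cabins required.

3

Total = 27 + 11 + 11 + 6 + 5 + 5 + 3 = 68.
Lower bound: ⌈68/30⌉ = 3 cabins.
A packing using 3 cabins:
  cabin 1: 27 + 3 = 30
  cabin 2: 11 + 11 + 6 = 28
  cabin 3: 5 + 5 = 10
This matches the lower bound, so 3 is optimal.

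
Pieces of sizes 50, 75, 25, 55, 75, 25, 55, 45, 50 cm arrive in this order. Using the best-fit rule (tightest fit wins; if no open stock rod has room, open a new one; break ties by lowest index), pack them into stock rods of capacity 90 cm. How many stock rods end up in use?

7

  50 → stock rod 1 (new)  [load 50/90]
  75 → stock rod 2 (new)  [load 75/90]
  25 → stock rod 1  [load 75/90]
  55 → stock rod 3 (new)  [load 55/90]
  75 → stock rod 4 (new)  [load 75/90]
  25 → stock rod 3  [load 80/90]
  55 → stock rod 5 (new)  [load 55/90]
  45 → stock rod 6 (new)  [load 45/90]
  50 → stock rod 7 (new)  [load 50/90]
7 stock rods opened.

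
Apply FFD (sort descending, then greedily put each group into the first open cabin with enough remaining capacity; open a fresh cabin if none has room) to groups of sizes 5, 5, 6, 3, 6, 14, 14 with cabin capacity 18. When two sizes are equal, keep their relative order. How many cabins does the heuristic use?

4

Sorted descending: 14, 14, 6, 6, 5, 5, 3.
  14 → cabin 1 (new)  [load 14/18]
  14 → cabin 2 (new)  [load 14/18]
  6 → cabin 3 (new)  [load 6/18]
  6 → cabin 3  [load 12/18]
  5 → cabin 3  [load 17/18]
  5 → cabin 4 (new)  [load 5/18]
  3 → cabin 1  [load 17/18]
4 cabins opened.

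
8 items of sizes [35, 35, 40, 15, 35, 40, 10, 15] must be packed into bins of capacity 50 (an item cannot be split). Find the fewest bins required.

5

Total = 40 + 40 + 35 + 35 + 35 + 15 + 15 + 10 = 225.
Lower bound: ⌈225/50⌉ = 5 bins.
A packing using 5 bins:
  bin 1: 40 + 10 = 50
  bin 2: 40 = 40
  bin 3: 35 + 15 = 50
  bin 4: 35 + 15 = 50
  bin 5: 35 = 35
This matches the lower bound, so 5 is optimal.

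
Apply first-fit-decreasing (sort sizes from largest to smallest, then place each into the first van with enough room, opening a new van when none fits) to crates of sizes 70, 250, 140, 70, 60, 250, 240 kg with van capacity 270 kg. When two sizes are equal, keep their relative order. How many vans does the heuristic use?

Sorted descending: 250, 250, 240, 140, 70, 70, 60.
  250 → van 1 (new)  [load 250/270]
  250 → van 2 (new)  [load 250/270]
  240 → van 3 (new)  [load 240/270]
  140 → van 4 (new)  [load 140/270]
  70 → van 4  [load 210/270]
  70 → van 5 (new)  [load 70/270]
  60 → van 4  [load 270/270]
5 vans opened.

5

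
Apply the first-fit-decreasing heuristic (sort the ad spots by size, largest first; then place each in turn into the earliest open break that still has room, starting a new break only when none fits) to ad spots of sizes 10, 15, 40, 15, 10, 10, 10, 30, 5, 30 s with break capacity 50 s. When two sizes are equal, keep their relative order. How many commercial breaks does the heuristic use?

4

Sorted descending: 40, 30, 30, 15, 15, 10, 10, 10, 10, 5.
  40 → break 1 (new)  [load 40/50]
  30 → break 2 (new)  [load 30/50]
  30 → break 3 (new)  [load 30/50]
  15 → break 2  [load 45/50]
  15 → break 3  [load 45/50]
  10 → break 1  [load 50/50]
  10 → break 4 (new)  [load 10/50]
  10 → break 4  [load 20/50]
  10 → break 4  [load 30/50]
  5 → break 2  [load 50/50]
4 commercial breaks opened.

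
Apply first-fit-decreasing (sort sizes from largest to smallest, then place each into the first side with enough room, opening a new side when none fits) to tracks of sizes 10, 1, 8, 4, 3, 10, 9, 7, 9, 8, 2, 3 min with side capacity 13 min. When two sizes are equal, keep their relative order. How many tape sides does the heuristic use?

Sorted descending: 10, 10, 9, 9, 8, 8, 7, 4, 3, 3, 2, 1.
  10 → side 1 (new)  [load 10/13]
  10 → side 2 (new)  [load 10/13]
  9 → side 3 (new)  [load 9/13]
  9 → side 4 (new)  [load 9/13]
  8 → side 5 (new)  [load 8/13]
  8 → side 6 (new)  [load 8/13]
  7 → side 7 (new)  [load 7/13]
  4 → side 3  [load 13/13]
  3 → side 1  [load 13/13]
  3 → side 2  [load 13/13]
  2 → side 4  [load 11/13]
  1 → side 4  [load 12/13]
7 tape sides opened.

7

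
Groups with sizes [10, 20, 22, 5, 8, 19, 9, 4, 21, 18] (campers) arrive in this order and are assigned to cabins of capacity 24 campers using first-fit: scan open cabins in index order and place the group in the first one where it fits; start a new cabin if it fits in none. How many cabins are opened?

7

  10 → cabin 1 (new)  [load 10/24]
  20 → cabin 2 (new)  [load 20/24]
  22 → cabin 3 (new)  [load 22/24]
  5 → cabin 1  [load 15/24]
  8 → cabin 1  [load 23/24]
  19 → cabin 4 (new)  [load 19/24]
  9 → cabin 5 (new)  [load 9/24]
  4 → cabin 2  [load 24/24]
  21 → cabin 6 (new)  [load 21/24]
  18 → cabin 7 (new)  [load 18/24]
7 cabins opened.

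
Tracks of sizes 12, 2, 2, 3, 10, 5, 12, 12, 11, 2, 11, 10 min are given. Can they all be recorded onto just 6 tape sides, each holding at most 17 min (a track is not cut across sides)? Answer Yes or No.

No

Total = 92 min; ⌈92/17⌉ = 6.
7 tracks each exceed half the capacity and cannot share a side, forcing at least 7 tape sides.
At least 7 tape sides are required, but only 6 are allowed.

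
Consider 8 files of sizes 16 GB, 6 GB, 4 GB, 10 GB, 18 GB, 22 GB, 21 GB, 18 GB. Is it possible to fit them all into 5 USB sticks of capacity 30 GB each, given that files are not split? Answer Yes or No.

Yes

A valid assignment using 5 USB sticks:
  USB stick 1: 22 + 6 = 28
  USB stick 2: 21 + 4 = 25
  USB stick 3: 18 + 10 = 28
  USB stick 4: 18 = 18
  USB stick 5: 16 = 16
Every load is within 30 GB, so 5 USB sticks suffice.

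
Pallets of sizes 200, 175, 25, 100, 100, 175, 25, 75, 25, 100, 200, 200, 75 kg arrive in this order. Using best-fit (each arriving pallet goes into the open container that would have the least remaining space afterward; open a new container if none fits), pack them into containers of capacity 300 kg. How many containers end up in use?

  200 → container 1 (new)  [load 200/300]
  175 → container 2 (new)  [load 175/300]
  25 → container 1  [load 225/300]
  100 → container 2  [load 275/300]
  100 → container 3 (new)  [load 100/300]
  175 → container 3  [load 275/300]
  25 → container 2  [load 300/300]
  75 → container 1  [load 300/300]
  25 → container 3  [load 300/300]
  100 → container 4 (new)  [load 100/300]
  200 → container 4  [load 300/300]
  200 → container 5 (new)  [load 200/300]
  75 → container 5  [load 275/300]
5 containers opened.

5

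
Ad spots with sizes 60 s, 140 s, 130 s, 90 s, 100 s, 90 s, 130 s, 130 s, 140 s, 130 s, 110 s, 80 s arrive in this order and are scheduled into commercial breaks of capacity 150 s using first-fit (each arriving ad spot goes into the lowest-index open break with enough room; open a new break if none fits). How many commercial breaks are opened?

11

  60 → break 1 (new)  [load 60/150]
  140 → break 2 (new)  [load 140/150]
  130 → break 3 (new)  [load 130/150]
  90 → break 1  [load 150/150]
  100 → break 4 (new)  [load 100/150]
  90 → break 5 (new)  [load 90/150]
  130 → break 6 (new)  [load 130/150]
  130 → break 7 (new)  [load 130/150]
  140 → break 8 (new)  [load 140/150]
  130 → break 9 (new)  [load 130/150]
  110 → break 10 (new)  [load 110/150]
  80 → break 11 (new)  [load 80/150]
11 commercial breaks opened.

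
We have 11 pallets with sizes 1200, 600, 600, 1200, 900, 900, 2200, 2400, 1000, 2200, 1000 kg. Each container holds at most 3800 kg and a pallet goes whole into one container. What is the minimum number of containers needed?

Total = 2400 + 2200 + 2200 + 1200 + 1200 + 1000 + 1000 + 900 + 900 + 600 + 600 = 14200 kg.
Lower bound: ⌈14200/3800⌉ = 4 containers.
A packing using 4 containers:
  container 1: 2400 + 1200 = 3600
  container 2: 2200 + 1200 = 3400
  container 3: 2200 + 1000 + 600 = 3800
  container 4: 1000 + 900 + 900 + 600 = 3400
This matches the lower bound, so 4 is optimal.

4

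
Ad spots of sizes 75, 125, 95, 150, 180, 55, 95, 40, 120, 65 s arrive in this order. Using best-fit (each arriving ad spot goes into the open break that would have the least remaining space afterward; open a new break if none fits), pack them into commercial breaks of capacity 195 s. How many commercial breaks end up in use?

6

  75 → break 1 (new)  [load 75/195]
  125 → break 2 (new)  [load 125/195]
  95 → break 1  [load 170/195]
  150 → break 3 (new)  [load 150/195]
  180 → break 4 (new)  [load 180/195]
  55 → break 2  [load 180/195]
  95 → break 5 (new)  [load 95/195]
  40 → break 3  [load 190/195]
  120 → break 6 (new)  [load 120/195]
  65 → break 6  [load 185/195]
6 commercial breaks opened.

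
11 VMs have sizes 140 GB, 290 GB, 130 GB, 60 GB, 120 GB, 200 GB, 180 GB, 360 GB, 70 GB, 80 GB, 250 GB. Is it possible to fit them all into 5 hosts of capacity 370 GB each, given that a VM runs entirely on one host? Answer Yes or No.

Total = 1880 GB; ⌈1880/370⌉ = 6.
At least 6 hosts are required, but only 5 are allowed.

No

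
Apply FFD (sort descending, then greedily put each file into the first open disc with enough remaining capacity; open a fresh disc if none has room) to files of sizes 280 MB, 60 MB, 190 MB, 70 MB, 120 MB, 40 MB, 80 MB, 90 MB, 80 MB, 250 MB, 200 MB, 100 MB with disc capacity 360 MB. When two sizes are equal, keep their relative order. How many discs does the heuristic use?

Sorted descending: 280, 250, 200, 190, 120, 100, 90, 80, 80, 70, 60, 40.
  280 → disc 1 (new)  [load 280/360]
  250 → disc 2 (new)  [load 250/360]
  200 → disc 3 (new)  [load 200/360]
  190 → disc 4 (new)  [load 190/360]
  120 → disc 3  [load 320/360]
  100 → disc 2  [load 350/360]
  90 → disc 4  [load 280/360]
  80 → disc 1  [load 360/360]
  80 → disc 4  [load 360/360]
  70 → disc 5 (new)  [load 70/360]
  60 → disc 5  [load 130/360]
  40 → disc 3  [load 360/360]
5 discs opened.

5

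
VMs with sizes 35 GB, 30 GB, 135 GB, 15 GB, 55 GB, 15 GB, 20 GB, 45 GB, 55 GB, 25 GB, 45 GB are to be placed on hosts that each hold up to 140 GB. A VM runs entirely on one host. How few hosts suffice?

4

Total = 135 + 55 + 55 + 45 + 45 + 35 + 30 + 25 + 20 + 15 + 15 = 475 GB.
Lower bound: ⌈475/140⌉ = 4 hosts.
A packing using 4 hosts:
  host 1: 135 = 135
  host 2: 55 + 55 + 30 = 140
  host 3: 45 + 45 + 35 + 15 = 140
  host 4: 25 + 20 + 15 = 60
This matches the lower bound, so 4 is optimal.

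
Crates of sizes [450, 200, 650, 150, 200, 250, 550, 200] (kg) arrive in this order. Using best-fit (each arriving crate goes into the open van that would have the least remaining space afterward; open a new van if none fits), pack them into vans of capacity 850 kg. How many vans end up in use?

  450 → van 1 (new)  [load 450/850]
  200 → van 1  [load 650/850]
  650 → van 2 (new)  [load 650/850]
  150 → van 1  [load 800/850]
  200 → van 2  [load 850/850]
  250 → van 3 (new)  [load 250/850]
  550 → van 3  [load 800/850]
  200 → van 4 (new)  [load 200/850]
4 vans opened.

4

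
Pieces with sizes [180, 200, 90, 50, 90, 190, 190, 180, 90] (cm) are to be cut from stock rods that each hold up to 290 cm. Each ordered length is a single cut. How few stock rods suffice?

Total = 200 + 190 + 190 + 180 + 180 + 90 + 90 + 90 + 50 = 1260 cm.
Lower bound: ⌈1260/290⌉ = 5 stock rods.
A packing using 5 stock rods:
  stock rod 1: 200 + 90 = 290
  stock rod 2: 190 + 90 = 280
  stock rod 3: 190 + 90 = 280
  stock rod 4: 180 + 50 = 230
  stock rod 5: 180 = 180
This matches the lower bound, so 5 is optimal.

5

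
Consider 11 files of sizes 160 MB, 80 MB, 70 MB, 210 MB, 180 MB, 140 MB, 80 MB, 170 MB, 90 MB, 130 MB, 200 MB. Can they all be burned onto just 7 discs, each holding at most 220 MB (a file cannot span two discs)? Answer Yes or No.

No

Total = 1510 MB; ⌈1510/220⌉ = 7.
The bound of 7 does not rule out 7, but exhaustive search shows no assignment into 7 discs of capacity 220 MB exists — the minimum is 8.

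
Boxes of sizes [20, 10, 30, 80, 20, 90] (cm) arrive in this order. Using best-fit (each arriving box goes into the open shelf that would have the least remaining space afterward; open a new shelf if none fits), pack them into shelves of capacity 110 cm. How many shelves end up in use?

  20 → shelf 1 (new)  [load 20/110]
  10 → shelf 1  [load 30/110]
  30 → shelf 1  [load 60/110]
  80 → shelf 2 (new)  [load 80/110]
  20 → shelf 2  [load 100/110]
  90 → shelf 3 (new)  [load 90/110]
3 shelves opened.

3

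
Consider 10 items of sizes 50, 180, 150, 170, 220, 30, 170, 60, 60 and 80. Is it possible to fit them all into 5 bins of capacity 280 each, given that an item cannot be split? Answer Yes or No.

A valid assignment using 5 bins:
  bin 1: 220 + 60 = 280
  bin 2: 180 + 80 = 260
  bin 3: 170 + 60 + 50 = 280
  bin 4: 170 + 30 = 200
  bin 5: 150 = 150
Every load is within 280, so 5 bins suffice.

Yes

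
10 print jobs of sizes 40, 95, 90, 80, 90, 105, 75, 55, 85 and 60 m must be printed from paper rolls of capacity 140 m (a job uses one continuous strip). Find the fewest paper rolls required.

7

Total = 105 + 95 + 90 + 90 + 85 + 80 + 75 + 60 + 55 + 40 = 775 m.
Lower bound: ⌈775/140⌉ = 6 paper rolls.
Also, 7 print jobs each exceed 70 m, and no two of those can share a roll, so at least 7 paper rolls are needed.
A packing using 7 paper rolls:
  roll 1: 105 = 105
  roll 2: 95 + 40 = 135
  roll 3: 90 = 90
  roll 4: 90 = 90
  roll 5: 85 + 55 = 140
  roll 6: 80 + 60 = 140
  roll 7: 75 = 75
This matches the lower bound, so 7 is optimal.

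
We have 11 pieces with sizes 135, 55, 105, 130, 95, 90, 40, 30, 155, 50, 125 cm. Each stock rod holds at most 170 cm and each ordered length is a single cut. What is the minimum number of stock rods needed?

7

Total = 155 + 135 + 130 + 125 + 105 + 95 + 90 + 55 + 50 + 40 + 30 = 1010 cm.
Lower bound: ⌈1010/170⌉ = 6 stock rods.
Also, 7 pieces each exceed 85 cm, and no two of those can share a stock rod, so at least 7 stock rods are needed.
A packing using 7 stock rods:
  stock rod 1: 155 = 155
  stock rod 2: 135 + 30 = 165
  stock rod 3: 130 + 40 = 170
  stock rod 4: 125 = 125
  stock rod 5: 105 + 55 = 160
  stock rod 6: 95 + 50 = 145
  stock rod 7: 90 = 90
This matches the lower bound, so 7 is optimal.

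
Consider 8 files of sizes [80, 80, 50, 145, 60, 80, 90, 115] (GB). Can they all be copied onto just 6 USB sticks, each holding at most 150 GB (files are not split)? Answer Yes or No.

Yes

A valid assignment using 6 USB sticks:
  USB stick 1: 145 = 145
  USB stick 2: 115 = 115
  USB stick 3: 90 + 60 = 150
  USB stick 4: 80 + 50 = 130
  USB stick 5: 80 = 80
  USB stick 6: 80 = 80
Every load is within 150 GB, so 6 USB sticks suffice.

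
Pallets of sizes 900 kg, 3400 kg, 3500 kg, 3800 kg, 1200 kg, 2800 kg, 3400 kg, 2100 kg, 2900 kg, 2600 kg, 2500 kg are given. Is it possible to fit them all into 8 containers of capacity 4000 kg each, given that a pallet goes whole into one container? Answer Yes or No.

Total = 29100 kg; ⌈29100/4000⌉ = 8.
9 pallets each exceed half the capacity and cannot share a container, forcing at least 9 containers.
At least 9 containers are required, but only 8 are allowed.

No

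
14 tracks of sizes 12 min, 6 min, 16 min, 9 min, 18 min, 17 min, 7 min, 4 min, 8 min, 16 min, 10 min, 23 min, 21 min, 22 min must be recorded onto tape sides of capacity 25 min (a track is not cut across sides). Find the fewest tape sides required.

8

Total = 23 + 22 + 21 + 18 + 17 + 16 + 16 + 12 + 10 + 9 + 8 + 7 + 6 + 4 = 189 min.
Lower bound: ⌈189/25⌉ = 8 tape sides.
A packing using 8 tape sides:
  side 1: 23 = 23
  side 2: 22 = 22
  side 3: 21 + 4 = 25
  side 4: 18 + 7 = 25
  side 5: 17 + 8 = 25
  side 6: 16 + 9 = 25
  side 7: 16 + 6 = 22
  side 8: 12 + 10 = 22
This matches the lower bound, so 8 is optimal.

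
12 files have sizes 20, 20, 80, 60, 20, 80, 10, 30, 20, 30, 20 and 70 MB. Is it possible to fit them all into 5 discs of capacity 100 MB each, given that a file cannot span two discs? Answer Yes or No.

A valid assignment using 5 discs:
  disc 1: 80 + 20 = 100
  disc 2: 80 + 20 = 100
  disc 3: 70 + 30 = 100
  disc 4: 60 + 30 + 10 = 100
  disc 5: 20 + 20 + 20 = 60
Every load is within 100 MB, so 5 discs suffice.

Yes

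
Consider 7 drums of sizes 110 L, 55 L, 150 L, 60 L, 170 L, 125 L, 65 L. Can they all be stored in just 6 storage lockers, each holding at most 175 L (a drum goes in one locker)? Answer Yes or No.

Yes

A valid assignment using 5 storage lockers:
  locker 1: 170 = 170
  locker 2: 150 = 150
  locker 3: 125 = 125
  locker 4: 110 + 65 = 175
  locker 5: 60 + 55 = 115
That uses only 5 ≤ 6, so 6 storage lockers are enough.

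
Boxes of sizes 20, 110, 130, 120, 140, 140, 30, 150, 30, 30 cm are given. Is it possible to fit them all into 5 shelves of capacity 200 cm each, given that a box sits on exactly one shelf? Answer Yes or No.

Total = 900 cm; ⌈900/200⌉ = 5.
6 boxes each exceed half the capacity and cannot share a shelf, forcing at least 6 shelves.
At least 6 shelves are required, but only 5 are allowed.

No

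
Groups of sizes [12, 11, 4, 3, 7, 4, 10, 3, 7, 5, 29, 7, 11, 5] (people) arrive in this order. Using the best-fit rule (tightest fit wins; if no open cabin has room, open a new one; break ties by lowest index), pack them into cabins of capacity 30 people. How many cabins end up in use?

4

  12 → cabin 1 (new)  [load 12/30]
  11 → cabin 1  [load 23/30]
  4 → cabin 1  [load 27/30]
  3 → cabin 1  [load 30/30]
  7 → cabin 2 (new)  [load 7/30]
  4 → cabin 2  [load 11/30]
  10 → cabin 2  [load 21/30]
  3 → cabin 2  [load 24/30]
  7 → cabin 3 (new)  [load 7/30]
  5 → cabin 2  [load 29/30]
  29 → cabin 4 (new)  [load 29/30]
  7 → cabin 3  [load 14/30]
  11 → cabin 3  [load 25/30]
  5 → cabin 3  [load 30/30]
4 cabins opened.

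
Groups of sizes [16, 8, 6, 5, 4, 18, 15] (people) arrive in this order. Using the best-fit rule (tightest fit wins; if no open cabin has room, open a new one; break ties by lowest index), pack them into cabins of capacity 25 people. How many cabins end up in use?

4

  16 → cabin 1 (new)  [load 16/25]
  8 → cabin 1  [load 24/25]
  6 → cabin 2 (new)  [load 6/25]
  5 → cabin 2  [load 11/25]
  4 → cabin 2  [load 15/25]
  18 → cabin 3 (new)  [load 18/25]
  15 → cabin 4 (new)  [load 15/25]
4 cabins opened.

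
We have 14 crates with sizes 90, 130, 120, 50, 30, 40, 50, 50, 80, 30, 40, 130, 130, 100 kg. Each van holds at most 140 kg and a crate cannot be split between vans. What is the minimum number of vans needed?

Total = 130 + 130 + 130 + 120 + 100 + 90 + 80 + 50 + 50 + 50 + 40 + 40 + 30 + 30 = 1070 kg.
Lower bound: ⌈1070/140⌉ = 8 vans.
A packing using 8 vans:
  van 1: 130 = 130
  van 2: 130 = 130
  van 3: 130 = 130
  van 4: 120 = 120
  van 5: 100 + 40 = 140
  van 6: 90 + 50 = 140
  van 7: 80 + 30 + 30 = 140
  van 8: 50 + 50 + 40 = 140
This matches the lower bound, so 8 is optimal.

8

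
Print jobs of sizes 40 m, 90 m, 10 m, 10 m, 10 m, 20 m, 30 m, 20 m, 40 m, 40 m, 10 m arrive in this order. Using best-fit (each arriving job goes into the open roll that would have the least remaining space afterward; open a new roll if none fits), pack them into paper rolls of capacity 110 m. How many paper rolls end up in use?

  40 → roll 1 (new)  [load 40/110]
  90 → roll 2 (new)  [load 90/110]
  10 → roll 2  [load 100/110]
  10 → roll 2  [load 110/110]
  10 → roll 1  [load 50/110]
  20 → roll 1  [load 70/110]
  30 → roll 1  [load 100/110]
  20 → roll 3 (new)  [load 20/110]
  40 → roll 3  [load 60/110]
  40 → roll 3  [load 100/110]
  10 → roll 1  [load 110/110]
3 paper rolls opened.

3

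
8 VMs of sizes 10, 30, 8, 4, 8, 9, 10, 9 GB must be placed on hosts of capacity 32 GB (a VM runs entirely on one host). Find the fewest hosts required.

3

Total = 30 + 10 + 10 + 9 + 9 + 8 + 8 + 4 = 88 GB.
Lower bound: ⌈88/32⌉ = 3 hosts.
A packing using 3 hosts:
  host 1: 30 = 30
  host 2: 10 + 10 + 9 = 29
  host 3: 9 + 8 + 8 + 4 = 29
This matches the lower bound, so 3 is optimal.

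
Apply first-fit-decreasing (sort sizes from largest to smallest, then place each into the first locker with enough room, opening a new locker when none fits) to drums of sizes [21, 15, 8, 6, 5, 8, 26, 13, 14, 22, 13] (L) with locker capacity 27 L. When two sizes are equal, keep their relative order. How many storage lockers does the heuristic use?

6

Sorted descending: 26, 22, 21, 15, 14, 13, 13, 8, 8, 6, 5.
  26 → locker 1 (new)  [load 26/27]
  22 → locker 2 (new)  [load 22/27]
  21 → locker 3 (new)  [load 21/27]
  15 → locker 4 (new)  [load 15/27]
  14 → locker 5 (new)  [load 14/27]
  13 → locker 5  [load 27/27]
  13 → locker 6 (new)  [load 13/27]
  8 → locker 4  [load 23/27]
  8 → locker 6  [load 21/27]
  6 → locker 3  [load 27/27]
  5 → locker 2  [load 27/27]
6 storage lockers opened.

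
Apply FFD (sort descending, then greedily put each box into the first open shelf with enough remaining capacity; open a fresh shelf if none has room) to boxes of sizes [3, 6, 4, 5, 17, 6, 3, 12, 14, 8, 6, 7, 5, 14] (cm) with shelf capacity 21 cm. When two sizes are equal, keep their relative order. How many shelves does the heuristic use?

6

Sorted descending: 17, 14, 14, 12, 8, 7, 6, 6, 6, 5, 5, 4, 3, 3.
  17 → shelf 1 (new)  [load 17/21]
  14 → shelf 2 (new)  [load 14/21]
  14 → shelf 3 (new)  [load 14/21]
  12 → shelf 4 (new)  [load 12/21]
  8 → shelf 4  [load 20/21]
  7 → shelf 2  [load 21/21]
  6 → shelf 3  [load 20/21]
  6 → shelf 5 (new)  [load 6/21]
  6 → shelf 5  [load 12/21]
  5 → shelf 5  [load 17/21]
  5 → shelf 6 (new)  [load 5/21]
  4 → shelf 1  [load 21/21]
  3 → shelf 5  [load 20/21]
  3 → shelf 6  [load 8/21]
6 shelves opened.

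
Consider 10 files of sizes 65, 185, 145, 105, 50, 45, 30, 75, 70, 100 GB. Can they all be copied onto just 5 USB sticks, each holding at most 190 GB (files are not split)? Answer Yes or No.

Yes

A valid assignment using 5 USB sticks:
  USB stick 1: 185 = 185
  USB stick 2: 145 + 45 = 190
  USB stick 3: 105 + 75 = 180
  USB stick 4: 100 + 70 = 170
  USB stick 5: 65 + 50 + 30 = 145
Every load is within 190 GB, so 5 USB sticks suffice.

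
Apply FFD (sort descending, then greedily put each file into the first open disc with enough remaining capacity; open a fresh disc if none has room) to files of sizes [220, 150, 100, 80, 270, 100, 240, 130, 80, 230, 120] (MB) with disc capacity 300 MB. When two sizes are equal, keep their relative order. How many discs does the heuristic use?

7

Sorted descending: 270, 240, 230, 220, 150, 130, 120, 100, 100, 80, 80.
  270 → disc 1 (new)  [load 270/300]
  240 → disc 2 (new)  [load 240/300]
  230 → disc 3 (new)  [load 230/300]
  220 → disc 4 (new)  [load 220/300]
  150 → disc 5 (new)  [load 150/300]
  130 → disc 5  [load 280/300]
  120 → disc 6 (new)  [load 120/300]
  100 → disc 6  [load 220/300]
  100 → disc 7 (new)  [load 100/300]
  80 → disc 4  [load 300/300]
  80 → disc 6  [load 300/300]
7 discs opened.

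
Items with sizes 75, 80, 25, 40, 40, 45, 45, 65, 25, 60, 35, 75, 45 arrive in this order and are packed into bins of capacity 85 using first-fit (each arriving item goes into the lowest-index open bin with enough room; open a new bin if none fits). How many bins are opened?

  75 → bin 1 (new)  [load 75/85]
  80 → bin 2 (new)  [load 80/85]
  25 → bin 3 (new)  [load 25/85]
  40 → bin 3  [load 65/85]
  40 → bin 4 (new)  [load 40/85]
  45 → bin 4  [load 85/85]
  45 → bin 5 (new)  [load 45/85]
  65 → bin 6 (new)  [load 65/85]
  25 → bin 5  [load 70/85]
  60 → bin 7 (new)  [load 60/85]
  35 → bin 8 (new)  [load 35/85]
  75 → bin 9 (new)  [load 75/85]
  45 → bin 8  [load 80/85]
9 bins opened.

9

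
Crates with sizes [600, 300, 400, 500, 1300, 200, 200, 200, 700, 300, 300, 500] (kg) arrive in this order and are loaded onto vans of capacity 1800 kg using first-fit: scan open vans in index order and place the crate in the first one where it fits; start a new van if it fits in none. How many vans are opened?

4

  600 → van 1 (new)  [load 600/1800]
  300 → van 1  [load 900/1800]
  400 → van 1  [load 1300/1800]
  500 → van 1  [load 1800/1800]
  1300 → van 2 (new)  [load 1300/1800]
  200 → van 2  [load 1500/1800]
  200 → van 2  [load 1700/1800]
  200 → van 3 (new)  [load 200/1800]
  700 → van 3  [load 900/1800]
  300 → van 3  [load 1200/1800]
  300 → van 3  [load 1500/1800]
  500 → van 4 (new)  [load 500/1800]
4 vans opened.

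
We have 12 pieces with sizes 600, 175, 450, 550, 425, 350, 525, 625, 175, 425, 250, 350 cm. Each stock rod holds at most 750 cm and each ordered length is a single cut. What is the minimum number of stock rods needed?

8

Total = 625 + 600 + 550 + 525 + 450 + 425 + 425 + 350 + 350 + 250 + 175 + 175 = 4900 cm.
Lower bound: ⌈4900/750⌉ = 7 stock rods.
A packing using 8 stock rods:
  stock rod 1: 625 = 625
  stock rod 2: 600 = 600
  stock rod 3: 550 + 175 = 725
  stock rod 4: 525 + 175 = 700
  stock rod 5: 450 + 250 = 700
  stock rod 6: 425 = 425
  stock rod 7: 425 = 425
  stock rod 8: 350 + 350 = 700
No arrangement into 7 stock rods stays within capacity, so 8 is optimal.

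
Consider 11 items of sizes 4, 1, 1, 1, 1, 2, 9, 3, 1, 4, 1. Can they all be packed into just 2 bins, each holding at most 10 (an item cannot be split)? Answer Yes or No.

Total = 28; ⌈28/10⌉ = 3.
At least 3 bins are required, but only 2 are allowed.

No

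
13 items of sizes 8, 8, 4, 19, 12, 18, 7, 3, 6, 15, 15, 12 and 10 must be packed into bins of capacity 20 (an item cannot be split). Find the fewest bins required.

Total = 19 + 18 + 15 + 15 + 12 + 12 + 10 + 8 + 8 + 7 + 6 + 4 + 3 = 137.
Lower bound: ⌈137/20⌉ = 7 bins.
A packing using 8 bins:
  bin 1: 19 = 19
  bin 2: 18 = 18
  bin 3: 15 + 4 = 19
  bin 4: 15 + 3 = 18
  bin 5: 12 + 8 = 20
  bin 6: 12 + 8 = 20
  bin 7: 10 + 7 = 17
  bin 8: 6 = 6
No arrangement into 7 bins stays within capacity, so 8 is optimal.

8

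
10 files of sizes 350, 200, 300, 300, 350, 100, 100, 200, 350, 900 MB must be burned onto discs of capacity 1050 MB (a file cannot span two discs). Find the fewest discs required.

Total = 900 + 350 + 350 + 350 + 300 + 300 + 200 + 200 + 100 + 100 = 3150 MB.
Lower bound: ⌈3150/1050⌉ = 3 discs.
A packing using 4 discs:
  disc 1: 900 + 100 = 1000
  disc 2: 350 + 350 + 350 = 1050
  disc 3: 300 + 300 + 200 + 200 = 1000
  disc 4: 100 = 100
No arrangement into 3 discs stays within capacity, so 4 is optimal.

4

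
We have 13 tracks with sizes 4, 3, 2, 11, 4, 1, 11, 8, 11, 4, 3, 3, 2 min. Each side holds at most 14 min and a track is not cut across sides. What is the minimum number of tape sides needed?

5

Total = 11 + 11 + 11 + 8 + 4 + 4 + 4 + 3 + 3 + 3 + 2 + 2 + 1 = 67 min.
Lower bound: ⌈67/14⌉ = 5 tape sides.
A packing using 5 tape sides:
  side 1: 11 + 3 = 14
  side 2: 11 + 3 = 14
  side 3: 11 + 3 = 14
  side 4: 8 + 4 + 2 = 14
  side 5: 4 + 4 + 2 + 1 = 11
This matches the lower bound, so 5 is optimal.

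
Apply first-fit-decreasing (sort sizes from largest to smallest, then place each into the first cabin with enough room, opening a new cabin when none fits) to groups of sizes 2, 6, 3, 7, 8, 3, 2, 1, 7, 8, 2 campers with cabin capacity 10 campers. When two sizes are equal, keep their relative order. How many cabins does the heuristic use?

Sorted descending: 8, 8, 7, 7, 6, 3, 3, 2, 2, 2, 1.
  8 → cabin 1 (new)  [load 8/10]
  8 → cabin 2 (new)  [load 8/10]
  7 → cabin 3 (new)  [load 7/10]
  7 → cabin 4 (new)  [load 7/10]
  6 → cabin 5 (new)  [load 6/10]
  3 → cabin 3  [load 10/10]
  3 → cabin 4  [load 10/10]
  2 → cabin 1  [load 10/10]
  2 → cabin 2  [load 10/10]
  2 → cabin 5  [load 8/10]
  1 → cabin 5  [load 9/10]
5 cabins opened.

5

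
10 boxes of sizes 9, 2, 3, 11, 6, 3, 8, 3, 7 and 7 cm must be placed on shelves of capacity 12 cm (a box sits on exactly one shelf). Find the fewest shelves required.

6

Total = 11 + 9 + 8 + 7 + 7 + 6 + 3 + 3 + 3 + 2 = 59 cm.
Lower bound: ⌈59/12⌉ = 5 shelves.
A packing using 6 shelves:
  shelf 1: 11 = 11
  shelf 2: 9 + 3 = 12
  shelf 3: 8 + 3 = 11
  shelf 4: 7 + 3 + 2 = 12
  shelf 5: 7 = 7
  shelf 6: 6 = 6
No arrangement into 5 shelves stays within capacity, so 6 is optimal.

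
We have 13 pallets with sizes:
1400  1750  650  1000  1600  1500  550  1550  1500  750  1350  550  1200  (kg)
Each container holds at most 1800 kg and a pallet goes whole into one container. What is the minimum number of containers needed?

10

Total = 1750 + 1600 + 1550 + 1500 + 1500 + 1400 + 1350 + 1200 + 1000 + 750 + 650 + 550 + 550 = 15350 kg.
Lower bound: ⌈15350/1800⌉ = 9 containers.
A packing using 10 containers:
  container 1: 1750 = 1750
  container 2: 1600 = 1600
  container 3: 1550 = 1550
  container 4: 1500 = 1500
  container 5: 1500 = 1500
  container 6: 1400 = 1400
  container 7: 1350 = 1350
  container 8: 1200 + 550 = 1750
  container 9: 1000 + 750 = 1750
  container 10: 650 + 550 = 1200
No arrangement into 9 containers stays within capacity, so 10 is optimal.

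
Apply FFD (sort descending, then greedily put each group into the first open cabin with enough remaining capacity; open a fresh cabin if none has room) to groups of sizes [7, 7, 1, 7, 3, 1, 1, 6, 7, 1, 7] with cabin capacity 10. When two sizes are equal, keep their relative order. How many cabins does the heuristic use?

Sorted descending: 7, 7, 7, 7, 7, 6, 3, 1, 1, 1, 1.
  7 → cabin 1 (new)  [load 7/10]
  7 → cabin 2 (new)  [load 7/10]
  7 → cabin 3 (new)  [load 7/10]
  7 → cabin 4 (new)  [load 7/10]
  7 → cabin 5 (new)  [load 7/10]
  6 → cabin 6 (new)  [load 6/10]
  3 → cabin 1  [load 10/10]
  1 → cabin 2  [load 8/10]
  1 → cabin 2  [load 9/10]
  1 → cabin 2  [load 10/10]
  1 → cabin 3  [load 8/10]
6 cabins opened.

6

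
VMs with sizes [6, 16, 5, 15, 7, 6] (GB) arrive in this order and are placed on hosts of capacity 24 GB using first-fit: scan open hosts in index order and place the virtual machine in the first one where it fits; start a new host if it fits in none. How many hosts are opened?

3

  6 → host 1 (new)  [load 6/24]
  16 → host 1  [load 22/24]
  5 → host 2 (new)  [load 5/24]
  15 → host 2  [load 20/24]
  7 → host 3 (new)  [load 7/24]
  6 → host 3  [load 13/24]
3 hosts opened.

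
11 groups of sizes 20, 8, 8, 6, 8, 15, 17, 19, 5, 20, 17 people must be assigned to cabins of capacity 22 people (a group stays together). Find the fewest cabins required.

8

Total = 20 + 20 + 19 + 17 + 17 + 15 + 8 + 8 + 8 + 6 + 5 = 143 people.
Lower bound: ⌈143/22⌉ = 7 cabins.
A packing using 8 cabins:
  cabin 1: 20 = 20
  cabin 2: 20 = 20
  cabin 3: 19 = 19
  cabin 4: 17 + 5 = 22
  cabin 5: 17 = 17
  cabin 6: 15 + 6 = 21
  cabin 7: 8 + 8 = 16
  cabin 8: 8 = 8
No arrangement into 7 cabins stays within capacity, so 8 is optimal.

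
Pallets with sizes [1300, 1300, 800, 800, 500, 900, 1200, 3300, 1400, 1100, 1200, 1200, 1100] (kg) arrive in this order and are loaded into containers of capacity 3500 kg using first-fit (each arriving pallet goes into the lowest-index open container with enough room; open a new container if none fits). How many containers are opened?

5

  1300 → container 1 (new)  [load 1300/3500]
  1300 → container 1  [load 2600/3500]
  800 → container 1  [load 3400/3500]
  800 → container 2 (new)  [load 800/3500]
  500 → container 2  [load 1300/3500]
  900 → container 2  [load 2200/3500]
  1200 → container 2  [load 3400/3500]
  3300 → container 3 (new)  [load 3300/3500]
  1400 → container 4 (new)  [load 1400/3500]
  1100 → container 4  [load 2500/3500]
  1200 → container 5 (new)  [load 1200/3500]
  1200 → container 5  [load 2400/3500]
  1100 → container 5  [load 3500/3500]
5 containers opened.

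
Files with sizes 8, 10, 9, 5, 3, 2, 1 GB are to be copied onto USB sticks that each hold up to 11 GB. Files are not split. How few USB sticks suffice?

4

Total = 10 + 9 + 8 + 5 + 3 + 2 + 1 = 38 GB.
Lower bound: ⌈38/11⌉ = 4 USB sticks.
A packing using 4 USB sticks:
  USB stick 1: 10 + 1 = 11
  USB stick 2: 9 + 2 = 11
  USB stick 3: 8 + 3 = 11
  USB stick 4: 5 = 5
This matches the lower bound, so 4 is optimal.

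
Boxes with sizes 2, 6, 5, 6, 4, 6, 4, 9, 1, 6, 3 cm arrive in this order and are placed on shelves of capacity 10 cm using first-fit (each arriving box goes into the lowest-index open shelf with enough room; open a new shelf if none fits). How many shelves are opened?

6

  2 → shelf 1 (new)  [load 2/10]
  6 → shelf 1  [load 8/10]
  5 → shelf 2 (new)  [load 5/10]
  6 → shelf 3 (new)  [load 6/10]
  4 → shelf 2  [load 9/10]
  6 → shelf 4 (new)  [load 6/10]
  4 → shelf 3  [load 10/10]
  9 → shelf 5 (new)  [load 9/10]
  1 → shelf 1  [load 9/10]
  6 → shelf 6 (new)  [load 6/10]
  3 → shelf 4  [load 9/10]
6 shelves opened.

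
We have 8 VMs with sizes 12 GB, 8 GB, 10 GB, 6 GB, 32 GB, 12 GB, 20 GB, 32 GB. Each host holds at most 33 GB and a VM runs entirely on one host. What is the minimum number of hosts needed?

5

Total = 32 + 32 + 20 + 12 + 12 + 10 + 8 + 6 = 132 GB.
Lower bound: ⌈132/33⌉ = 4 hosts.
A packing using 5 hosts:
  host 1: 32 = 32
  host 2: 32 = 32
  host 3: 20 + 12 = 32
  host 4: 12 + 10 + 8 = 30
  host 5: 6 = 6
No arrangement into 4 hosts stays within capacity, so 5 is optimal.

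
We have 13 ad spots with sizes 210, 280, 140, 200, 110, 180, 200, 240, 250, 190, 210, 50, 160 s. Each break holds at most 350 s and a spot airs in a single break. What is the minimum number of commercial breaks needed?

Total = 280 + 250 + 240 + 210 + 210 + 200 + 200 + 190 + 180 + 160 + 140 + 110 + 50 = 2420 s.
Lower bound: ⌈2420/350⌉ = 7 commercial breaks.
Also, 9 ad spots each exceed 175 s, and no two of those can share a break, so at least 9 commercial breaks are needed.
A packing using 9 commercial breaks:
  break 1: 280 + 50 = 330
  break 2: 250 = 250
  break 3: 240 + 110 = 350
  break 4: 210 + 140 = 350
  break 5: 210 = 210
  break 6: 200 = 200
  break 7: 200 = 200
  break 8: 190 + 160 = 350
  break 9: 180 = 180
This matches the lower bound, so 9 is optimal.

9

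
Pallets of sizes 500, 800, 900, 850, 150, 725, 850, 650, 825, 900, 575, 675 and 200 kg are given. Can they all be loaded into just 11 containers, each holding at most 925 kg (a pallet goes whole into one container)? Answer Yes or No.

A valid assignment using 11 containers:
  container 1: 900 = 900
  container 2: 900 = 900
  container 3: 850 = 850
  container 4: 850 = 850
  container 5: 825 = 825
  container 6: 800 = 800
  container 7: 725 + 200 = 925
  container 8: 675 + 150 = 825
  container 9: 650 = 650
  container 10: 575 = 575
  container 11: 500 = 500
Every load is within 925 kg, so 11 containers suffice.

Yes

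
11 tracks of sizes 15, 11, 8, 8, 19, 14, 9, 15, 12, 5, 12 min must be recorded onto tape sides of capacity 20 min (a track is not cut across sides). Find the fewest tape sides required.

Total = 19 + 15 + 15 + 14 + 12 + 12 + 11 + 9 + 8 + 8 + 5 = 128 min.
Lower bound: ⌈128/20⌉ = 7 tape sides.
A packing using 7 tape sides:
  side 1: 19 = 19
  side 2: 15 + 5 = 20
  side 3: 15 = 15
  side 4: 14 = 14
  side 5: 12 + 8 = 20
  side 6: 12 + 8 = 20
  side 7: 11 + 9 = 20
This matches the lower bound, so 7 is optimal.

7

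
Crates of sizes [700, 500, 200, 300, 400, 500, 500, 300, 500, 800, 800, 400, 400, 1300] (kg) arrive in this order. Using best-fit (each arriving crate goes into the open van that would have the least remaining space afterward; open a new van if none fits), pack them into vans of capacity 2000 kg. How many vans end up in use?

  700 → van 1 (new)  [load 700/2000]
  500 → van 1  [load 1200/2000]
  200 → van 1  [load 1400/2000]
  300 → van 1  [load 1700/2000]
  400 → van 2 (new)  [load 400/2000]
  500 → van 2  [load 900/2000]
  500 → van 2  [load 1400/2000]
  300 → van 1  [load 2000/2000]
  500 → van 2  [load 1900/2000]
  800 → van 3 (new)  [load 800/2000]
  800 → van 3  [load 1600/2000]
  400 → van 3  [load 2000/2000]
  400 → van 4 (new)  [load 400/2000]
  1300 → van 4  [load 1700/2000]
4 vans opened.

4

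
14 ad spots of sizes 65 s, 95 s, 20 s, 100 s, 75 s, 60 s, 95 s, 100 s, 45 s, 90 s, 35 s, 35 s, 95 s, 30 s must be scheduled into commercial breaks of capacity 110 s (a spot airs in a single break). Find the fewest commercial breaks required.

Total = 100 + 100 + 95 + 95 + 95 + 90 + 75 + 65 + 60 + 45 + 35 + 35 + 30 + 20 = 940 s.
Lower bound: ⌈940/110⌉ = 9 commercial breaks.
A packing using 10 commercial breaks:
  break 1: 100 = 100
  break 2: 100 = 100
  break 3: 95 = 95
  break 4: 95 = 95
  break 5: 95 = 95
  break 6: 90 + 20 = 110
  break 7: 75 + 35 = 110
  break 8: 65 + 45 = 110
  break 9: 60 + 35 = 95
  break 10: 30 = 30
No arrangement into 9 commercial breaks stays within capacity, so 10 is optimal.

10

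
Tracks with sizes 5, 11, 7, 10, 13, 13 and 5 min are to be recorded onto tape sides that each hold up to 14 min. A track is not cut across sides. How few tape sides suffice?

6

Total = 13 + 13 + 11 + 10 + 7 + 5 + 5 = 64 min.
Lower bound: ⌈64/14⌉ = 5 tape sides.
A packing using 6 tape sides:
  side 1: 13 = 13
  side 2: 13 = 13
  side 3: 11 = 11
  side 4: 10 = 10
  side 5: 7 + 5 = 12
  side 6: 5 = 5
No arrangement into 5 tape sides stays within capacity, so 6 is optimal.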